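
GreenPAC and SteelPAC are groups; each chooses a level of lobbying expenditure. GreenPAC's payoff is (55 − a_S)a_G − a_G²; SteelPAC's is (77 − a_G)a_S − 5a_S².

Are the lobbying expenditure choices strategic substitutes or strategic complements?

strategic substitutes

Expanding GreenPAC's payoff: 55a_G − a_Sa_G − a_G².
∂π/∂a_G = 55 − a_S − 2a_G = 0, so a_G = 27.5 − 0.5a_S.
The best-response slope da_G/da_S = −0.5 < 0: the reaction function is downward-sloping, so the choices are strategic substitutes.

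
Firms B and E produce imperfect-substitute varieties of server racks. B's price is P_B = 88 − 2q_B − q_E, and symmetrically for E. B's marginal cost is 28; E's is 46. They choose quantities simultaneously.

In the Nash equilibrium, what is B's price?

54.4

Firm B's profit: π = q_B(88 − 2q_B − q_E) − 28q_B.
∂π/∂q_B = 60 − 4q_B − q_E = 0 ⇒ q_B = 15 − 0.25q_E.
Similarly q_E = 10.5 − 0.25q_B.
Substituting the second reaction function into the first: q_B = 15 − 0.25(10.5 − 0.25q_B), which gives 0.9375q_B = 12.375 ⇒ q_B = 13.2.
Then q_E = 10.5 − 0.25·13.2 = 7.2.
P_B = 88 − 2·13.2 − 7.2 = 54.4.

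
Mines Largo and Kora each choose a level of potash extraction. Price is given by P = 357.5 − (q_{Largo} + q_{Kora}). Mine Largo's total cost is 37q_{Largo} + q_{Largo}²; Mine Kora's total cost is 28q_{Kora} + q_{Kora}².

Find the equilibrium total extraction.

Mine Largo's profit: π = q_{Largo}(357.5 − (q_{Largo} + q_{Kora})) − 37q_{Largo} − q_{Largo}².
∂π/∂q_{Largo} = 320.5 − 4q_{Largo} − q_{Kora} = 0, so q_{Largo} = 80.125 − 0.25q_{Kora}.
By the same steps for Kora: q_{Kora} = 82.375 − 0.25q_{Largo}.
Plugging q_{Kora} into Largo's best response: q_{Largo} = 80.125 − 0.25(82.375 − 0.25q_{Largo}) ⇒ 0.9375q_{Largo} = 1905/32, so q_{Largo} = 63.5.
Then q_{Kora} = 82.375 − 0.25·63.5 = 66.5.
Total extraction: 63.5 + 66.5 = 130.

130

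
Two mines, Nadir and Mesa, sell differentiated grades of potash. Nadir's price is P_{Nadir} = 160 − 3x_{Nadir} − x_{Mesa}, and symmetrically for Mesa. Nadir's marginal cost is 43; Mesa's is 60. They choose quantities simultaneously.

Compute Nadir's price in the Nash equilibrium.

Mine Nadir's profit: π = x_{Nadir}(160 − 3x_{Nadir} − x_{Mesa}) − 43x_{Nadir}.
∂π/∂x_{Nadir} = 117 − 6x_{Nadir} − x_{Mesa} = 0 ⇒ x_{Nadir} = 19.5 − (1/6)x_{Mesa}.
Similarly x_{Mesa} = 50/3 − (1/6)x_{Nadir}.
Plugging x_{Mesa} into Nadir's best response: x_{Nadir} = 19.5 − (1/6)(50/3 − (1/6)x_{Nadir}) ⇒ (35/36)x_{Nadir} = 301/18, so x_{Nadir} = 17.2.
Then x_{Mesa} = 50/3 − (1/6)·17.2 = 13.8.
P_{Nadir} = 160 − 3·17.2 − 13.8 = 94.6.

94.6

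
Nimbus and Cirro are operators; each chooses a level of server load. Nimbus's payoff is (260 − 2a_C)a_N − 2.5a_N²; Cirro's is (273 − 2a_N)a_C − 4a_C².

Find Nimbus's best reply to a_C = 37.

Expanding Nimbus's payoff: 260a_N − 2a_Ca_N − 2.5a_N².
∂π/∂a_N = 260 − 2a_C − 5a_N = 0, so a_N = 52 − 0.4a_C.
At a_C = 37: a_N = 52 − 0.4·37 = 37.2.

37.2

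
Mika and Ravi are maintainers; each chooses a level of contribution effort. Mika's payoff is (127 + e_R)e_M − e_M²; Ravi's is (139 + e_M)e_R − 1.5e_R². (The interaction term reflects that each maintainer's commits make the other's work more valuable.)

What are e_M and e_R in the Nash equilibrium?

104, 81

Expanding Mika's payoff: 127e_M + e_Re_M − e_M².
∂π/∂e_M = 127 + e_R − 2e_M = 0, so e_M = 63.5 + 0.5e_R.
Likewise for Ravi: e_R = 139/3 + (1/3)e_M.
Substituting the second reaction function into the first: e_M = 63.5 + 0.5(139/3 + (1/3)e_M), which gives (5/6)e_M = 260/3 ⇒ e_M = 104.
Then e_R = 139/3 + (1/3)·104 = 81.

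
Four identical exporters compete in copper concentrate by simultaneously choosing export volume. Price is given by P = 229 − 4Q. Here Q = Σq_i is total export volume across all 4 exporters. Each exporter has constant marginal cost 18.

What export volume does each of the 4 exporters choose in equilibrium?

10.55

A representative exporter's profit is π_i = q_i(229 − 4Q) − 18q_i, with Q = q_i + Σ_{j≠i} q_j.
First-order condition: 211 − 8q_i − 4Σ_{j≠i} q_j = 0.
In a symmetric equilibrium every exporter chooses the same q, so Σ_{j≠i} q_j = 3q. The condition becomes 211 − 20q = 0, giving q = 211/20 = 10.55.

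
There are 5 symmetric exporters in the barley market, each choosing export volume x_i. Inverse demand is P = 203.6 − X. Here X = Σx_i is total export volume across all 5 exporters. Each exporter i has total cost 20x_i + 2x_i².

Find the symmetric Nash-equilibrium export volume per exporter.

A representative exporter's profit is π_i = x_i(203.6 − X) − 20x_i − 2x_i², with X = x_i + Σ_{j≠i} x_j.
First-order condition: 183.6 − 6x_i − Σ_{j≠i} x_j = 0.
Imposing symmetry (x_j = x for all j) turns Σ_{j≠i} x_j into 4x, so 183.6 = 10x and x = 18.36.

18.36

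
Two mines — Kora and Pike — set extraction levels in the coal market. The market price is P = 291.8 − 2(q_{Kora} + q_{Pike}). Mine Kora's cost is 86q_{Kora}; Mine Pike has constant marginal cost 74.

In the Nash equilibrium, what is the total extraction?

70.6

Mine Kora's profit: π = q_{Kora}(291.8 − 2(q_{Kora} + q_{Pike})) − 86q_{Kora}.
∂π/∂q_{Kora} = 205.8 − 4q_{Kora} − 2q_{Pike} = 0, so q_{Kora} = 51.45 − 0.5q_{Pike}.
By the same steps for Pike: q_{Pike} = 54.45 − 0.5q_{Kora}.
Solving the two reaction functions simultaneously: (1 − (−0.5)(−0.5))q_{Kora} = 51.45 − 0.5·54.45, so 0.75q_{Kora} = 24.225 and q_{Kora} = 32.3.
Then q_{Pike} = 54.45 − 0.5·32.3 = 38.3.
Total extraction: 32.3 + 38.3 = 70.6.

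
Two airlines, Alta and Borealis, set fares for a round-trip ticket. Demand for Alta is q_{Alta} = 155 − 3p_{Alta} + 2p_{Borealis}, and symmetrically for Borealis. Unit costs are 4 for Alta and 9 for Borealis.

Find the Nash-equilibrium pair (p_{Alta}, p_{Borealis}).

Alta's profit: π = (p_{Alta} − 4)(155 − 3p_{Alta} + 2p_{Borealis}).
∂π/∂p_{Alta} = 167 − 6p_{Alta} + 2p_{Borealis} = 0 ⇒ p_{Alta} = 167/6 + (1/3)p_{Borealis}.
Similarly p_{Borealis} = 91/3 + (1/3)p_{Alta}.
Solving the two reaction functions simultaneously: (1 − (1/3)(1/3))p_{Alta} = 167/6 + (1/3)·(91/3), so (8/9)p_{Alta} = 683/18 and p_{Alta} = 42.6875.
Then p_{Borealis} = 91/3 + (1/3)·42.6875 = 44.5625.

42.6875, 44.5625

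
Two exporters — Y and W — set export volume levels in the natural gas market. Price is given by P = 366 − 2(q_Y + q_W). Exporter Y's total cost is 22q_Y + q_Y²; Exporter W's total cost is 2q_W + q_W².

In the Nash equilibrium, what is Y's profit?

5229.1875

Exporter Y's profit: π = q_Y(366 − 2(q_Y + q_W)) − 22q_Y − q_Y².
∂π/∂q_Y = 344 − 6q_Y − 2q_W = 0, so q_Y = 172/3 − (1/3)q_W.
By the same steps for W: q_W = 182/3 − (1/3)q_Y.
Substituting the second reaction function into the first: q_Y = 172/3 − (1/3)(182/3 − (1/3)q_Y), which gives (8/9)q_Y = 334/9 ⇒ q_Y = 41.75.
Then q_W = 182/3 − (1/3)·41.75 = 46.75.
Price P = 366 − 2·88.5 = 189.
Y's profit: (189 − 22)·41.75 − (41.75)² = 5229.1875.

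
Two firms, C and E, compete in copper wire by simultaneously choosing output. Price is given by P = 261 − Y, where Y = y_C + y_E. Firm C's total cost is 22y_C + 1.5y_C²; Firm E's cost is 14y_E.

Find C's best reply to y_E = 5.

46.8

Firm C's profit: π = y_C(261 − (y_C + y_E)) − 22y_C − 1.5y_C².
∂π/∂y_C = 239 − 5y_C − y_E = 0, so y_C = 47.8 − 0.2y_E.
At y_E = 5: y_C = 47.8 − 0.2·5 = 46.8.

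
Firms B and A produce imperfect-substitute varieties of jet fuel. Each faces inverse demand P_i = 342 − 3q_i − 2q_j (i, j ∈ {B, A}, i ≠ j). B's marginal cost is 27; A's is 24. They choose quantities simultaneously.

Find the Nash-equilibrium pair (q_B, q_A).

39.1875, 39.9375

Firm B's profit: π = q_B(342 − 3q_B − 2q_A) − 27q_B.
∂π/∂q_B = 315 − 6q_B − 2q_A = 0 ⇒ q_B = 52.5 − (1/3)q_A.
Similarly q_A = 53 − (1/3)q_B.
Solving the two reaction functions simultaneously: (1 − (−1/3)(−1/3))q_B = 52.5 − (1/3)·53, so (8/9)q_B = 209/6 and q_B = 39.1875.
Then q_A = 53 − (1/3)·39.1875 = 39.9375.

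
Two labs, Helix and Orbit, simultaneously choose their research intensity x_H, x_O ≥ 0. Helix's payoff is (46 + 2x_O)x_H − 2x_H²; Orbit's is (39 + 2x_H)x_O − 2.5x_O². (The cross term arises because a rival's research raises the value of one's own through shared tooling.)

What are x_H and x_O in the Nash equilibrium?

Expanding Helix's payoff: 46x_H + 2x_Ox_H − 2x_H².
∂π/∂x_H = 46 + 2x_O − 4x_H = 0, so x_H = 11.5 + 0.5x_O.
Likewise for Orbit: x_O = 7.8 + 0.4x_H.
Solving the two reaction functions simultaneously: (1 − (0.5)(0.4))x_H = 11.5 + 0.5·7.8, so 0.8x_H = 15.4 and x_H = 19.25.
Then x_O = 7.8 + 0.4·19.25 = 15.5.

19.25, 15.5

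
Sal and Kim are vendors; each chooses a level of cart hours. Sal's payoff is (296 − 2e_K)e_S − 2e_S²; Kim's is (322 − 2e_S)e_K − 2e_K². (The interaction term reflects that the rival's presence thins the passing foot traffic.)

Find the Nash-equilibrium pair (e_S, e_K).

45, 58

Expanding Sal's payoff: 296e_S − 2e_Ke_S − 2e_S².
∂π/∂e_S = 296 − 2e_K − 4e_S = 0, so e_S = 74 − 0.5e_K.
Likewise for Kim: e_K = 80.5 − 0.5e_S.
Substituting the second reaction function into the first: e_S = 74 − 0.5(80.5 − 0.5e_S), which gives 0.75e_S = 33.75 ⇒ e_S = 45.
Then e_K = 80.5 − 0.5·45 = 58.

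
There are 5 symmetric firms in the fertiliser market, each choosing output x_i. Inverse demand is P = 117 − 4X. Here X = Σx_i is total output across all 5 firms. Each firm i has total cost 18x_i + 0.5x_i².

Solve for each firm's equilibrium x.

A representative firm's profit is π_i = x_i(117 − 4X) − 18x_i − 0.5x_i², with X = x_i + Σ_{j≠i} x_j.
First-order condition: 99 − 9x_i − 4Σ_{j≠i} x_j = 0.
In a symmetric equilibrium every firm chooses the same x, so Σ_{j≠i} x_j = 4x. The condition becomes 99 − 25x = 0, giving x = 99/25 = 3.96.

3.96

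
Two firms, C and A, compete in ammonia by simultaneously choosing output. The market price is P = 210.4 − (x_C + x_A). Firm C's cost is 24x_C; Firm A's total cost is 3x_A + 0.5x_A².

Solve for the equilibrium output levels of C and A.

Firm C's profit: π = x_C(210.4 − (x_C + x_A)) − 24x_C.
∂π/∂x_C = 186.4 − 2x_C − x_A = 0, so x_C = 93.2 − 0.5x_A.
For A: ∂π/∂x_A = 207.4 − 3x_A − x_C = 0 ⇒ x_A = 1037/15 − (1/3)x_C.
Substituting the second reaction function into the first: x_C = 93.2 − 0.5(1037/15 − (1/3)x_C), which gives (5/6)x_C = 1759/30 ⇒ x_C = 70.36.
Then x_A = 1037/15 − (1/3)·70.36 = 45.68.

70.36, 45.68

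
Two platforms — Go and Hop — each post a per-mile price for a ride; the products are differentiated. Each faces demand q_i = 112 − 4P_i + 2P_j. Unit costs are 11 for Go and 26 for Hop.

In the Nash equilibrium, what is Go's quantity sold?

68

Go's profit: π = (P_{Go} − 11)(112 − 4P_{Go} + 2P_{Hop}).
∂π/∂P_{Go} = 156 − 8P_{Go} + 2P_{Hop} = 0 ⇒ P_{Go} = 19.5 + 0.25P_{Hop}.
Similarly P_{Hop} = 27 + 0.25P_{Go}.
Substituting the second reaction function into the first: P_{Go} = 19.5 + 0.25(27 + 0.25P_{Go}), which gives 0.9375P_{Go} = 26.25 ⇒ P_{Go} = 28.
Then P_{Hop} = 27 + 0.25·28 = 34.
q_{Go} = 112 − 4·28 + 2·34 = 68.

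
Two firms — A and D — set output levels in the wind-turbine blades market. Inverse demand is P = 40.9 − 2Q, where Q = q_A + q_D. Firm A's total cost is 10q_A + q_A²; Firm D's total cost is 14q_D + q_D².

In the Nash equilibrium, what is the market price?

26.45

Firm A's profit: π = q_A(40.9 − 2(q_A + q_D)) − 10q_A − q_A².
∂π/∂q_A = 30.9 − 6q_A − 2q_D = 0, so q_A = 5.15 − (1/3)q_D.
By the same steps for D: q_D = 269/60 − (1/3)q_A.
Substituting the second reaction function into the first: q_A = 5.15 − (1/3)(269/60 − (1/3)q_A), which gives (8/9)q_A = 329/90 ⇒ q_A = 4.1125.
Then q_D = 269/60 − (1/3)·4.1125 = 3.1125.
Equilibrium price: P = 40.9 − 2·7.225 = 26.45.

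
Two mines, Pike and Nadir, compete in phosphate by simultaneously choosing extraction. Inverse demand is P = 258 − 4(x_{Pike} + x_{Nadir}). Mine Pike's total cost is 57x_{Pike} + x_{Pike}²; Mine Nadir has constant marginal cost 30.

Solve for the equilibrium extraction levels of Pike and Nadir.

Mine Pike's profit: π = x_{Pike}(258 − 4(x_{Pike} + x_{Nadir})) − 57x_{Pike} − x_{Pike}².
∂π/∂x_{Pike} = 201 − 10x_{Pike} − 4x_{Nadir} = 0, so x_{Pike} = 20.1 − 0.4x_{Nadir}.
For Nadir: ∂π/∂x_{Nadir} = 228 − 8x_{Nadir} − 4x_{Pike} = 0 ⇒ x_{Nadir} = 28.5 − 0.5x_{Pike}.
Solving the two reaction functions simultaneously: (1 − (−0.4)(−0.5))x_{Pike} = 20.1 − 0.4·28.5, so 0.8x_{Pike} = 8.7 and x_{Pike} = 10.875.
Then x_{Nadir} = 28.5 − 0.5·10.875 = 23.0625.

10.875, 23.0625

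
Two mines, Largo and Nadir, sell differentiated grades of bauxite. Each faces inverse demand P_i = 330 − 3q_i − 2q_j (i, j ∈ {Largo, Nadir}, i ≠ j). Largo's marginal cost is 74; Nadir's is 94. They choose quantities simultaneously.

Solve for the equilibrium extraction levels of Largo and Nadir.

33.25, 28.25

Mine Largo's profit: π = q_{Largo}(330 − 3q_{Largo} − 2q_{Nadir}) − 74q_{Largo}.
∂π/∂q_{Largo} = 256 − 6q_{Largo} − 2q_{Nadir} = 0 ⇒ q_{Largo} = 128/3 − (1/3)q_{Nadir}.
Similarly q_{Nadir} = 118/3 − (1/3)q_{Largo}.
Plugging q_{Nadir} into Largo's best response: q_{Largo} = 128/3 − (1/3)(118/3 − (1/3)q_{Largo}) ⇒ (8/9)q_{Largo} = 266/9, so q_{Largo} = 33.25.
Then q_{Nadir} = 118/3 − (1/3)·33.25 = 28.25.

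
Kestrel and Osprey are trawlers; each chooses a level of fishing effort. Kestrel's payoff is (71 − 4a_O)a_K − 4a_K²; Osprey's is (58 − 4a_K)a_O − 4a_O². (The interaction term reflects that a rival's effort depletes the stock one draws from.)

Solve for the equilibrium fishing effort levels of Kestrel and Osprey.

7, 3.75

Expanding Kestrel's payoff: 71a_K − 4a_Oa_K − 4a_K².
∂π/∂a_K = 71 − 4a_O − 8a_K = 0, so a_K = 8.875 − 0.5a_O.
Likewise for Osprey: a_O = 7.25 − 0.5a_K.
Solving the two reaction functions simultaneously: (1 − (−0.5)(−0.5))a_K = 8.875 − 0.5·7.25, so 0.75a_K = 5.25 and a_K = 7.
Then a_O = 7.25 − 0.5·7 = 3.75.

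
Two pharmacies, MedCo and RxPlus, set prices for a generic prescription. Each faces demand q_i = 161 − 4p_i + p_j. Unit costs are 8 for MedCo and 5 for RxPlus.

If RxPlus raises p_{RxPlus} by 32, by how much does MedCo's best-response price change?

4

MedCo's profit: π = (p_{MedCo} − 8)(161 − 4p_{MedCo} + p_{RxPlus}).
∂π/∂p_{MedCo} = 193 − 8p_{MedCo} + p_{RxPlus} = 0 ⇒ p_{MedCo} = 24.125 + 0.125p_{RxPlus}.
The reaction-function slope is 0.125, so a 32-unit rise in p_{RxPlus} moves p_{MedCo} by 0.125 × 32 = 4. MedCo's best response rises — the actions are strategic complements.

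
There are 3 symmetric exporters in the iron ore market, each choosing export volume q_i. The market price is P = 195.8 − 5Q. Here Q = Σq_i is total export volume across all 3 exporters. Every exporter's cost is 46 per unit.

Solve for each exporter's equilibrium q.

7.49

A representative exporter's profit is π_i = q_i(195.8 − 5Q) − 46q_i, with Q = q_i + Σ_{j≠i} q_j.
First-order condition: 149.8 − 10q_i − 5Σ_{j≠i} q_j = 0.
In a symmetric equilibrium every exporter chooses the same q, so Σ_{j≠i} q_j = 2q. The condition becomes 149.8 − 20q = 0, giving q = 149.8/20 = 7.49.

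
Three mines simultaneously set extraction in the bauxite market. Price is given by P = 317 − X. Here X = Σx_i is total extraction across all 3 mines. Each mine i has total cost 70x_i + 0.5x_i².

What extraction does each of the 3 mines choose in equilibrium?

49.4

A representative mine's profit is π_i = x_i(317 − X) − 70x_i − 0.5x_i², with X = x_i + Σ_{j≠i} x_j.
First-order condition: 247 − 3x_i − Σ_{j≠i} x_j = 0.
With identical mines, set every x_j = x: then 247 − 3x − 2x = 0, i.e. x = 247/5 = 49.4.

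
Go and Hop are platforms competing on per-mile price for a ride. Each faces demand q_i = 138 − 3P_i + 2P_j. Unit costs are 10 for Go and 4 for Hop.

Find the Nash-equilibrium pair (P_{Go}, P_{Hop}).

40.875, 38.625

Go's profit: π = (P_{Go} − 10)(138 − 3P_{Go} + 2P_{Hop}).
∂π/∂P_{Go} = 168 − 6P_{Go} + 2P_{Hop} = 0 ⇒ P_{Go} = 28 + (1/3)P_{Hop}.
Similarly P_{Hop} = 25 + (1/3)P_{Go}.
Solving the two reaction functions simultaneously: (1 − (1/3)(1/3))P_{Go} = 28 + (1/3)·25, so (8/9)P_{Go} = 109/3 and P_{Go} = 40.875.
Then P_{Hop} = 25 + (1/3)·40.875 = 38.625.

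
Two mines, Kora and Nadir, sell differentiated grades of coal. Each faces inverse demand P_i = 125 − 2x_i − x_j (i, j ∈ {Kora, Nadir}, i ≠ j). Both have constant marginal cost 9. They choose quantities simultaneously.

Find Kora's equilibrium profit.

1076.48

Mine Kora's profit: π = x_{Kora}(125 − 2x_{Kora} − x_{Nadir}) − 9x_{Kora}.
∂π/∂x_{Kora} = 116 − 4x_{Kora} − x_{Nadir} = 0 ⇒ x_{Kora} = 29 − 0.25x_{Nadir}.
By symmetry x_{Nadir} = x_{Kora}; substituting into the reaction function, 1.25x_{Kora} = 29 and x_{Kora} = 23.2.
P_{Kora} = 125 − 2·23.2 − 23.2 = 55.4.
Profit = (55.4 − 9)·23.2 = 1076.48.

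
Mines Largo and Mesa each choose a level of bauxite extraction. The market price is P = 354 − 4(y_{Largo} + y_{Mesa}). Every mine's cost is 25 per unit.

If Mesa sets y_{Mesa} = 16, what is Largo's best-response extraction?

33.125

Mine Largo's profit: π = y_{Largo}(354 − 4(y_{Largo} + y_{Mesa})) − 25y_{Largo}.
∂π/∂y_{Largo} = 329 − 8y_{Largo} − 4y_{Mesa} = 0, so y_{Largo} = 41.125 − 0.5y_{Mesa}.
At y_{Mesa} = 16: y_{Largo} = 41.125 − 0.5·16 = 33.125.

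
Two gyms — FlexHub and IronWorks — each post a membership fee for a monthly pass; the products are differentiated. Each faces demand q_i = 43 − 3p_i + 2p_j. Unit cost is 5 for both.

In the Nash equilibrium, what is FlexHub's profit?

FlexHub's profit: π = (p_{FlexHub} − 5)(43 − 3p_{FlexHub} + 2p_{IronWorks}).
∂π/∂p_{FlexHub} = 58 − 6p_{FlexHub} + 2p_{IronWorks} = 0 ⇒ p_{FlexHub} = 29/3 + (1/3)p_{IronWorks}.
By symmetry p_{IronWorks} = p_{FlexHub}; substituting into the reaction function, (2/3)p_{FlexHub} = 29/3 and p_{FlexHub} = 14.5.
q_{FlexHub} = 43 − 3·14.5 + 2·14.5 = 28.5.
Profit = (14.5 − 5)·28.5 = 270.75.

270.75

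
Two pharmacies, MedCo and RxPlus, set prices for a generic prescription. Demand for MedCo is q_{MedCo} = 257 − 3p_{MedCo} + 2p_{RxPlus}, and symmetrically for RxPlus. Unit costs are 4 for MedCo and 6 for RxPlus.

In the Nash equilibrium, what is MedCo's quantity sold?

MedCo's profit: π = (p_{MedCo} − 4)(257 − 3p_{MedCo} + 2p_{RxPlus}).
∂π/∂p_{MedCo} = 269 − 6p_{MedCo} + 2p_{RxPlus} = 0 ⇒ p_{MedCo} = 269/6 + (1/3)p_{RxPlus}.
Similarly p_{RxPlus} = 275/6 + (1/3)p_{MedCo}.
Plugging p_{RxPlus} into MedCo's best response: p_{MedCo} = 269/6 + (1/3)(275/6 + (1/3)p_{MedCo}) ⇒ (8/9)p_{MedCo} = 541/9, so p_{MedCo} = 67.625.
Then p_{RxPlus} = 275/6 + (1/3)·67.625 = 68.375.
q_{MedCo} = 257 − 3·67.625 + 2·68.375 = 190.875.

190.875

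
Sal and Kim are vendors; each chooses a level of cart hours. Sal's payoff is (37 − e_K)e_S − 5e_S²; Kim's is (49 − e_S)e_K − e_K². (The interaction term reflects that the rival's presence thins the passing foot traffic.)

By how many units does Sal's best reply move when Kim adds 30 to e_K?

-3

Expanding Sal's payoff: 37e_S − e_Ke_S − 5e_S².
∂π/∂e_S = 37 − e_K − 10e_S = 0, so e_S = 3.7 − 0.1e_K.
The reaction-function slope is −0.1, so a 30-unit rise in e_K moves e_S by −0.1 × 30 = −3. Sal's best response falls — the actions are strategic substitutes.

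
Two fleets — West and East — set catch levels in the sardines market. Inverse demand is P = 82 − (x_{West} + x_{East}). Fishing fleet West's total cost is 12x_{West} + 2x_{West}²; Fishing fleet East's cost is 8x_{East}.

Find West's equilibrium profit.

Fishing fleet West's profit: π = x_{West}(82 − (x_{West} + x_{East})) − 12x_{West} − 2x_{West}².
∂π/∂x_{West} = 70 − 6x_{West} − x_{East} = 0, so x_{West} = 35/3 − (1/6)x_{East}.
For East: ∂π/∂x_{East} = 74 − 2x_{East} − x_{West} = 0 ⇒ x_{East} = 37 − 0.5x_{West}.
Substituting the second reaction function into the first: x_{West} = 35/3 − (1/6)(37 − 0.5x_{West}), which gives (11/12)x_{West} = 5.5 ⇒ x_{West} = 6.
Then x_{East} = 37 − 0.5·6 = 34.
Price P = 82 − 40 = 42.
West's profit: (42 − 12)·6 − 2(6)² = 108.

108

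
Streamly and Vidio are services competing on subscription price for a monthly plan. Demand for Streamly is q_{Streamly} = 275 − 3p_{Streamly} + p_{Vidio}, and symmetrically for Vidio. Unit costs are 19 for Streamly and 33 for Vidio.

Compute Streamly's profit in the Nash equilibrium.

7085.88

Streamly's profit: π = (p_{Streamly} − 19)(275 − 3p_{Streamly} + p_{Vidio}).
∂π/∂p_{Streamly} = 332 − 6p_{Streamly} + p_{Vidio} = 0 ⇒ p_{Streamly} = 166/3 + (1/6)p_{Vidio}.
Similarly p_{Vidio} = 187/3 + (1/6)p_{Streamly}.
Substituting the second reaction function into the first: p_{Streamly} = 166/3 + (1/6)(187/3 + (1/6)p_{Streamly}), which gives (35/36)p_{Streamly} = 1183/18 ⇒ p_{Streamly} = 67.6.
Then p_{Vidio} = 187/3 + (1/6)·67.6 = 73.6.
q_{Streamly} = 275 − 3·67.6 + 73.6 = 145.8.
Profit = (67.6 − 19)·145.8 = 7085.88.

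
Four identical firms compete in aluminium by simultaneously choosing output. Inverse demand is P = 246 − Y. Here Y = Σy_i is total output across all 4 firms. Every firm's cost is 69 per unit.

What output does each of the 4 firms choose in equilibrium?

35.4

A representative firm's profit is π_i = y_i(246 − Y) − 69y_i, with Y = y_i + Σ_{j≠i} y_j.
First-order condition: 177 − 2y_i − Σ_{j≠i} y_j = 0.
With identical firms, set every y_j = y: then 177 − 2y − 3y = 0, i.e. y = 177/5 = 35.4.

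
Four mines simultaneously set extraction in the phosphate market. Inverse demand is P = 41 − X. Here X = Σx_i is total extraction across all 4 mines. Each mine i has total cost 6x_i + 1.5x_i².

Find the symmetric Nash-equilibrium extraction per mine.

4.375

A representative mine's profit is π_i = x_i(41 − X) − 6x_i − 1.5x_i², with X = x_i + Σ_{j≠i} x_j.
First-order condition: 35 − 5x_i − Σ_{j≠i} x_j = 0.
In a symmetric equilibrium every mine chooses the same x, so Σ_{j≠i} x_j = 3x. The condition becomes 35 − 8x = 0, giving x = 35/8 = 4.375.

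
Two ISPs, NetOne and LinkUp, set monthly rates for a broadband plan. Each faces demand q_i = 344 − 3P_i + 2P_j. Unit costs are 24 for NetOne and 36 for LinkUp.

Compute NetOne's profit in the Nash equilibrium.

20295.1875

NetOne's profit: π = (P_{NetOne} − 24)(344 − 3P_{NetOne} + 2P_{LinkUp}).
∂π/∂P_{NetOne} = 416 − 6P_{NetOne} + 2P_{LinkUp} = 0 ⇒ P_{NetOne} = 208/3 + (1/3)P_{LinkUp}.
Similarly P_{LinkUp} = 226/3 + (1/3)P_{NetOne}.
Solving the two reaction functions simultaneously: (1 − (1/3)(1/3))P_{NetOne} = 208/3 + (1/3)·(226/3), so (8/9)P_{NetOne} = 850/9 and P_{NetOne} = 106.25.
Then P_{LinkUp} = 226/3 + (1/3)·106.25 = 110.75.
q_{NetOne} = 344 − 3·106.25 + 2·110.75 = 246.75.
Profit = (106.25 − 24)·246.75 = 20295.1875.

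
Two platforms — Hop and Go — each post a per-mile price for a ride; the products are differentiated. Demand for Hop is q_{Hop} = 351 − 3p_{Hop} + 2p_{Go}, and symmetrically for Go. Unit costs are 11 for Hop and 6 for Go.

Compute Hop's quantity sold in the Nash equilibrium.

252.1875

Hop's profit: π = (p_{Hop} − 11)(351 − 3p_{Hop} + 2p_{Go}).
∂π/∂p_{Hop} = 384 − 6p_{Hop} + 2p_{Go} = 0 ⇒ p_{Hop} = 64 + (1/3)p_{Go}.
Similarly p_{Go} = 61.5 + (1/3)p_{Hop}.
Solving the two reaction functions simultaneously: (1 − (1/3)(1/3))p_{Hop} = 64 + (1/3)·61.5, so (8/9)p_{Hop} = 84.5 and p_{Hop} = 95.0625.
Then p_{Go} = 61.5 + (1/3)·95.0625 = 93.1875.
q_{Hop} = 351 − 3·95.0625 + 2·93.1875 = 252.1875.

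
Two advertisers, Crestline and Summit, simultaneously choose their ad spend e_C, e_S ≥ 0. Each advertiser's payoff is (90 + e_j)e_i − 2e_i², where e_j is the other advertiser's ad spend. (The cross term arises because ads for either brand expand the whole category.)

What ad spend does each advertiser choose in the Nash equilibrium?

Crestline's payoff is (90 + e_S)e_C − 2e_C².
∂π/∂e_C = 90 + e_S − 4e_C = 0, so e_C = 22.5 + 0.25e_S.
Setting e_C = e_S in the reaction function: e_C = 22.5 + 0.25e_C, so e_C = 22.5 / 0.75 = 30.

30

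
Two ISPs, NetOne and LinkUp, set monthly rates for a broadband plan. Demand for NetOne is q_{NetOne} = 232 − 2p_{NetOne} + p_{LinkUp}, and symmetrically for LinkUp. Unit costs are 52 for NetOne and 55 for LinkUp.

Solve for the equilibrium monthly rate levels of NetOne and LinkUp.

NetOne's profit: π = (p_{NetOne} − 52)(232 − 2p_{NetOne} + p_{LinkUp}).
∂π/∂p_{NetOne} = 336 − 4p_{NetOne} + p_{LinkUp} = 0 ⇒ p_{NetOne} = 84 + 0.25p_{LinkUp}.
Similarly p_{LinkUp} = 85.5 + 0.25p_{NetOne}.
Substituting the second reaction function into the first: p_{NetOne} = 84 + 0.25(85.5 + 0.25p_{NetOne}), which gives 0.9375p_{NetOne} = 105.375 ⇒ p_{NetOne} = 112.4.
Then p_{LinkUp} = 85.5 + 0.25·112.4 = 113.6.

112.4, 113.6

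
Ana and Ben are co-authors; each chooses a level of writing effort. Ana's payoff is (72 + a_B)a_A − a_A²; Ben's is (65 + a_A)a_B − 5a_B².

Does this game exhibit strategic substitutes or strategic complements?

Expanding Ana's payoff: 72a_A + a_Ba_A − a_A².
∂π/∂a_A = 72 + a_B − 2a_A = 0, so a_A = 36 + 0.5a_B.
The best-response slope da_A/da_B = 0.5 > 0: the reaction function is upward-sloping, so the choices are strategic complements.

strategic complements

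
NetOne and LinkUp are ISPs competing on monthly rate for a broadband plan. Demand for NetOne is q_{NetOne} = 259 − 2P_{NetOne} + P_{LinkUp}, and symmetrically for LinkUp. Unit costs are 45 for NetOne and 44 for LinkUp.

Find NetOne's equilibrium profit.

NetOne's profit: π = (P_{NetOne} − 45)(259 − 2P_{NetOne} + P_{LinkUp}).
∂π/∂P_{NetOne} = 349 − 4P_{NetOne} + P_{LinkUp} = 0 ⇒ P_{NetOne} = 87.25 + 0.25P_{LinkUp}.
Similarly P_{LinkUp} = 86.75 + 0.25P_{NetOne}.
Solving the two reaction functions simultaneously: (1 − (0.25)(0.25))P_{NetOne} = 87.25 + 0.25·86.75, so 0.9375P_{NetOne} = 108.9375 and P_{NetOne} = 116.2.
Then P_{LinkUp} = 86.75 + 0.25·116.2 = 115.8.
q_{NetOne} = 259 − 2·116.2 + 115.8 = 142.4.
Profit = (116.2 − 45)·142.4 = 10138.88.

10138.88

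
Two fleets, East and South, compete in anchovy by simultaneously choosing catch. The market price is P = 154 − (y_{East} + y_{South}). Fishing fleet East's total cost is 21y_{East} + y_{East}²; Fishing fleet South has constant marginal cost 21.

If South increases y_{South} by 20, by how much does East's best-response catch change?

Fishing fleet East's profit: π = y_{East}(154 − (y_{East} + y_{South})) − 21y_{East} − y_{East}².
∂π/∂y_{East} = 133 − 4y_{East} − y_{South} = 0, so y_{East} = 33.25 − 0.25y_{South}.
The reaction-function slope is −0.25, so a 20-unit rise in y_{South} moves y_{East} by −0.25 × 20 = −5. East's best response falls — the actions are strategic substitutes.

-5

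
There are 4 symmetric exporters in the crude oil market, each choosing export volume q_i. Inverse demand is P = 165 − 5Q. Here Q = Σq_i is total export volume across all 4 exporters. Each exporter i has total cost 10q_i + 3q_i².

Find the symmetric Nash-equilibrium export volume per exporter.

5

A representative exporter's profit is π_i = q_i(165 − 5Q) − 10q_i − 3q_i², with Q = q_i + Σ_{j≠i} q_j.
First-order condition: 155 − 16q_i − 5Σ_{j≠i} q_j = 0.
With identical exporters, set every q_j = q: then 155 − 16q − 15q = 0, i.e. q = 155/31 = 5.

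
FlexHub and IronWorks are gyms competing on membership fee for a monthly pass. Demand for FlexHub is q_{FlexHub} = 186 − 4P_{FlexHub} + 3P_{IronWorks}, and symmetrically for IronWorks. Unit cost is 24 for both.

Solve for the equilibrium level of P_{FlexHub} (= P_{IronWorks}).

56.4

FlexHub's profit: π = (P_{FlexHub} − 24)(186 − 4P_{FlexHub} + 3P_{IronWorks}).
∂π/∂P_{FlexHub} = 282 − 8P_{FlexHub} + 3P_{IronWorks} = 0 ⇒ P_{FlexHub} = 35.25 + 0.375P_{IronWorks}.
By symmetry P_{IronWorks} = P_{FlexHub}; substituting into the reaction function, 0.625P_{FlexHub} = 35.25 and P_{FlexHub} = 56.4.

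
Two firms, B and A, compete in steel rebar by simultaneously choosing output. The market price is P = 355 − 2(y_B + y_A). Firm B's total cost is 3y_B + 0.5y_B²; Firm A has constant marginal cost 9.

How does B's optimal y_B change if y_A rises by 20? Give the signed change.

Firm B's profit: π = y_B(355 − 2(y_B + y_A)) − 3y_B − 0.5y_B².
∂π/∂y_B = 352 − 5y_B − 2y_A = 0, so y_B = 70.4 − 0.4y_A.
The reaction-function slope is −0.4, so a 20-unit rise in y_A moves y_B by −0.4 × 20 = −8. B's best response falls — the actions are strategic substitutes.

-8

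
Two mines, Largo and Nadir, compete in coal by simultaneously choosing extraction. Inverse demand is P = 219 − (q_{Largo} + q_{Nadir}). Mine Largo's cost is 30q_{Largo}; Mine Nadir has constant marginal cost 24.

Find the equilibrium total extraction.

Mine Largo's profit: π = q_{Largo}(219 − (q_{Largo} + q_{Nadir})) − 30q_{Largo}.
∂π/∂q_{Largo} = 189 − 2q_{Largo} − q_{Nadir} = 0, so q_{Largo} = 94.5 − 0.5q_{Nadir}.
By the same steps for Nadir: q_{Nadir} = 97.5 − 0.5q_{Largo}.
Plugging q_{Nadir} into Largo's best response: q_{Largo} = 94.5 − 0.5(97.5 − 0.5q_{Largo}) ⇒ 0.75q_{Largo} = 45.75, so q_{Largo} = 61.
Then q_{Nadir} = 97.5 − 0.5·61 = 67.
Total extraction: 61 + 67 = 128.

128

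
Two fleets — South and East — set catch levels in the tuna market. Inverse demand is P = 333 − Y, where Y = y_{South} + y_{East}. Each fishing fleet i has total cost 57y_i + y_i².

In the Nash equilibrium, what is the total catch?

110.4

Fishing fleet South's profit: π = y_{South}(333 − (y_{South} + y_{East})) − 57y_{South} − y_{South}².
∂π/∂y_{South} = 276 − 4y_{South} − y_{East} = 0, so y_{South} = 69 − 0.25y_{East}.
The game is symmetric, so in equilibrium y_{East} = y_{South}: the reaction function gives 1.25y_{South} = 69, hence y_{South} = 55.2.
Total catch: 55.2 + 55.2 = 110.4.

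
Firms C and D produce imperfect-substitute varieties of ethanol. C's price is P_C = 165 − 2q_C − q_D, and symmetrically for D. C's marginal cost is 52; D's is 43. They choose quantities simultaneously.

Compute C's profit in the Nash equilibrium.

968

Firm C's profit: π = q_C(165 − 2q_C − q_D) − 52q_C.
∂π/∂q_C = 113 − 4q_C − q_D = 0 ⇒ q_C = 28.25 − 0.25q_D.
Similarly q_D = 30.5 − 0.25q_C.
Solving the two reaction functions simultaneously: (1 − (−0.25)(−0.25))q_C = 28.25 − 0.25·30.5, so 0.9375q_C = 20.625 and q_C = 22.
Then q_D = 30.5 − 0.25·22 = 25.
P_C = 165 − 2·22 − 25 = 96.
Profit = (96 − 52)·22 = 968.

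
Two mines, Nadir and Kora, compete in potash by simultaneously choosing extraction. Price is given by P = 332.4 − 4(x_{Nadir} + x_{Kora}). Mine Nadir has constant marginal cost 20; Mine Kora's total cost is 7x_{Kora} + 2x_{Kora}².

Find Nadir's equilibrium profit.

3742.9924

Mine Nadir's profit: π = x_{Nadir}(332.4 − 4(x_{Nadir} + x_{Kora})) − 20x_{Nadir}.
∂π/∂x_{Nadir} = 312.4 − 8x_{Nadir} − 4x_{Kora} = 0, so x_{Nadir} = 39.05 − 0.5x_{Kora}.
For Kora: ∂π/∂x_{Kora} = 325.4 − 12x_{Kora} − 4x_{Nadir} = 0 ⇒ x_{Kora} = 1627/60 − (1/3)x_{Nadir}.
Substituting the second reaction function into the first: x_{Nadir} = 39.05 − 0.5(1627/60 − (1/3)x_{Nadir}), which gives (5/6)x_{Nadir} = 3059/120 ⇒ x_{Nadir} = 30.59.
Then x_{Kora} = 1627/60 − (1/3)·30.59 = 16.92.
Price P = 332.4 − 4·47.51 = 142.36.
Nadir's profit: (142.36 − 20)·30.59 = 3742.9924.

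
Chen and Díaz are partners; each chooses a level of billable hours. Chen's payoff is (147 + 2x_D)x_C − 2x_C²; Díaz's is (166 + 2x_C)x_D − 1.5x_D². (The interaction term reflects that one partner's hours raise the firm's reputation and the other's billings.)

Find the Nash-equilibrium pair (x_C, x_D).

Expanding Chen's payoff: 147x_C + 2x_Dx_C − 2x_C².
∂π/∂x_C = 147 + 2x_D − 4x_C = 0, so x_C = 36.75 + 0.5x_D.
Likewise for Díaz: x_D = 166/3 + (2/3)x_C.
Substituting the second reaction function into the first: x_C = 36.75 + 0.5(166/3 + (2/3)x_C), which gives (2/3)x_C = 773/12 ⇒ x_C = 96.625.
Then x_D = 166/3 + (2/3)·96.625 = 119.75.

96.625, 119.75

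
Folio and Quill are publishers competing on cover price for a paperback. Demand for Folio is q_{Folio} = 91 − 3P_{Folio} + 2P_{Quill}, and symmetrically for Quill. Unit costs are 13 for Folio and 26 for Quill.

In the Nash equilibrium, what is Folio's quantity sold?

65.8125

Folio's profit: π = (P_{Folio} − 13)(91 − 3P_{Folio} + 2P_{Quill}).
∂π/∂P_{Folio} = 130 − 6P_{Folio} + 2P_{Quill} = 0 ⇒ P_{Folio} = 65/3 + (1/3)P_{Quill}.
Similarly P_{Quill} = 169/6 + (1/3)P_{Folio}.
Plugging P_{Quill} into Folio's best response: P_{Folio} = 65/3 + (1/3)(169/6 + (1/3)P_{Folio}) ⇒ (8/9)P_{Folio} = 559/18, so P_{Folio} = 34.9375.
Then P_{Quill} = 169/6 + (1/3)·34.9375 = 39.8125.
q_{Folio} = 91 − 3·34.9375 + 2·39.8125 = 65.8125.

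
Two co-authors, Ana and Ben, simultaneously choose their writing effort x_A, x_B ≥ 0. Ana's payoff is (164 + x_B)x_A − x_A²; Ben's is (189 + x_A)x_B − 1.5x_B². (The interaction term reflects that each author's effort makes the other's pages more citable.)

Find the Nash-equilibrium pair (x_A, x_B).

Expanding Ana's payoff: 164x_A + x_Bx_A − x_A².
∂π/∂x_A = 164 + x_B − 2x_A = 0, so x_A = 82 + 0.5x_B.
Likewise for Ben: x_B = 63 + (1/3)x_A.
Substituting the second reaction function into the first: x_A = 82 + 0.5(63 + (1/3)x_A), which gives (5/6)x_A = 113.5 ⇒ x_A = 136.2.
Then x_B = 63 + (1/3)·136.2 = 108.4.

136.2, 108.4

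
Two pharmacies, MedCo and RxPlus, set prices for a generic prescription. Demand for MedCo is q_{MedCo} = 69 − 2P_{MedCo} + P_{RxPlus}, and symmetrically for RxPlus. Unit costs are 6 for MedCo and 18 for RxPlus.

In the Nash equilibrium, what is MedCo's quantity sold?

45.2

MedCo's profit: π = (P_{MedCo} − 6)(69 − 2P_{MedCo} + P_{RxPlus}).
∂π/∂P_{MedCo} = 81 − 4P_{MedCo} + P_{RxPlus} = 0 ⇒ P_{MedCo} = 20.25 + 0.25P_{RxPlus}.
Similarly P_{RxPlus} = 26.25 + 0.25P_{MedCo}.
Substituting the second reaction function into the first: P_{MedCo} = 20.25 + 0.25(26.25 + 0.25P_{MedCo}), which gives 0.9375P_{MedCo} = 26.8125 ⇒ P_{MedCo} = 28.6.
Then P_{RxPlus} = 26.25 + 0.25·28.6 = 33.4.
q_{MedCo} = 69 − 2·28.6 + 33.4 = 45.2.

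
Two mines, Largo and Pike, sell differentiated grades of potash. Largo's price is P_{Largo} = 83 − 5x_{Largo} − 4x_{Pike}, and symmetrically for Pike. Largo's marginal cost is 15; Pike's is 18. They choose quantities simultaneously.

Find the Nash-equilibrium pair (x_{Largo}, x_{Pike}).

Mine Largo's profit: π = x_{Largo}(83 − 5x_{Largo} − 4x_{Pike}) − 15x_{Largo}.
∂π/∂x_{Largo} = 68 − 10x_{Largo} − 4x_{Pike} = 0 ⇒ x_{Largo} = 6.8 − 0.4x_{Pike}.
Similarly x_{Pike} = 6.5 − 0.4x_{Largo}.
Substituting the second reaction function into the first: x_{Largo} = 6.8 − 0.4(6.5 − 0.4x_{Largo}), which gives 0.84x_{Largo} = 4.2 ⇒ x_{Largo} = 5.
Then x_{Pike} = 6.5 − 0.4·5 = 4.5.

5, 4.5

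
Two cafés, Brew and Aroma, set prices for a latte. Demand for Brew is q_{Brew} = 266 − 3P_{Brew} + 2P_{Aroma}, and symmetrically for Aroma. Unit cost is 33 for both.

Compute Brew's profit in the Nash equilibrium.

Brew's profit: π = (P_{Brew} − 33)(266 − 3P_{Brew} + 2P_{Aroma}).
∂π/∂P_{Brew} = 365 − 6P_{Brew} + 2P_{Aroma} = 0 ⇒ P_{Brew} = 365/6 + (1/3)P_{Aroma}.
Setting P_{Brew} = P_{Aroma} in the reaction function: P_{Brew} = 365/6 + (1/3)P_{Brew}, so P_{Brew} = (365/6) / (2/3) = 91.25.
q_{Brew} = 266 − 3·91.25 + 2·91.25 = 174.75.
Profit = (91.25 − 33)·174.75 = 10179.1875.

10179.1875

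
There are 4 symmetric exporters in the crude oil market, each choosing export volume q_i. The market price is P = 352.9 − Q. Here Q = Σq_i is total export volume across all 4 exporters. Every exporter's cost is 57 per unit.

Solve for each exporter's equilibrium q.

59.18

A representative exporter's profit is π_i = q_i(352.9 − Q) − 57q_i, with Q = q_i + Σ_{j≠i} q_j.
First-order condition: 295.9 − 2q_i − Σ_{j≠i} q_j = 0.
With identical exporters, set every q_j = q: then 295.9 − 2q − 3q = 0, i.e. q = 295.9/5 = 59.18.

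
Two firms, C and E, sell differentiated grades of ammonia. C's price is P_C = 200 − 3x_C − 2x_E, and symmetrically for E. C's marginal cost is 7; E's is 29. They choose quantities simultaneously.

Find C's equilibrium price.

Firm C's profit: π = x_C(200 − 3x_C − 2x_E) − 7x_C.
∂π/∂x_C = 193 − 6x_C − 2x_E = 0 ⇒ x_C = 193/6 − (1/3)x_E.
Similarly x_E = 28.5 − (1/3)x_C.
Plugging x_E into C's best response: x_C = 193/6 − (1/3)(28.5 − (1/3)x_C) ⇒ (8/9)x_C = 68/3, so x_C = 25.5.
Then x_E = 28.5 − (1/3)·25.5 = 20.
P_C = 200 − 3·25.5 − 2·20 = 83.5.

83.5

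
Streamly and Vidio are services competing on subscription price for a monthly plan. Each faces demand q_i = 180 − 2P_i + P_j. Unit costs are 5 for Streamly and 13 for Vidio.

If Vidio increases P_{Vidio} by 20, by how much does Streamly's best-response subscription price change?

Streamly's profit: π = (P_{Streamly} − 5)(180 − 2P_{Streamly} + P_{Vidio}).
∂π/∂P_{Streamly} = 190 − 4P_{Streamly} + P_{Vidio} = 0 ⇒ P_{Streamly} = 47.5 + 0.25P_{Vidio}.
The reaction-function slope is 0.25, so a 20-unit rise in P_{Vidio} moves P_{Streamly} by 0.25 × 20 = 5. Streamly's best response rises — the actions are strategic complements.

5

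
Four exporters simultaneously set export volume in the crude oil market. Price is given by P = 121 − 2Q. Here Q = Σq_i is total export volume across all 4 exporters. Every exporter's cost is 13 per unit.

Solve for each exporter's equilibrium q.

10.8

A representative exporter's profit is π_i = q_i(121 − 2Q) − 13q_i, with Q = q_i + Σ_{j≠i} q_j.
First-order condition: 108 − 4q_i − 2Σ_{j≠i} q_j = 0.
In a symmetric equilibrium every exporter chooses the same q, so Σ_{j≠i} q_j = 3q. The condition becomes 108 − 10q = 0, giving q = 108/10 = 10.8.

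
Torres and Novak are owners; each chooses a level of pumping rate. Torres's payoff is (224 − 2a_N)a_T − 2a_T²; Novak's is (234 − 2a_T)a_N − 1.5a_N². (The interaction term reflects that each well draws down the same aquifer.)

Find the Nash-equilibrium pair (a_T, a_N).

Expanding Torres's payoff: 224a_T − 2a_Na_T − 2a_T².
∂π/∂a_T = 224 − 2a_N − 4a_T = 0, so a_T = 56 − 0.5a_N.
Likewise for Novak: a_N = 78 − (2/3)a_T.
Plugging a_N into Torres's best response: a_T = 56 − 0.5(78 − (2/3)a_T) ⇒ (2/3)a_T = 17, so a_T = 25.5.
Then a_N = 78 − (2/3)·25.5 = 61.

25.5, 61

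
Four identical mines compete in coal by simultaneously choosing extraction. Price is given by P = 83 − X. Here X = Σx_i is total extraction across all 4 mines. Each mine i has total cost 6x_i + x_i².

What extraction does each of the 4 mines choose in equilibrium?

11

A representative mine's profit is π_i = x_i(83 − X) − 6x_i − x_i², with X = x_i + Σ_{j≠i} x_j.
First-order condition: 77 − 4x_i − Σ_{j≠i} x_j = 0.
Imposing symmetry (x_j = x for all j) turns Σ_{j≠i} x_j into 3x, so 77 = 7x and x = 11.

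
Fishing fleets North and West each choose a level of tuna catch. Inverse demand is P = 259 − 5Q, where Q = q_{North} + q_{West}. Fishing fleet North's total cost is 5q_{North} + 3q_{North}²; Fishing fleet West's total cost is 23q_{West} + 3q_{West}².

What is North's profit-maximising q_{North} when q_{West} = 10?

Fishing fleet North's profit: π = q_{North}(259 − 5(q_{North} + q_{West})) − 5q_{North} − 3q_{North}².
∂π/∂q_{North} = 254 − 16q_{North} − 5q_{West} = 0, so q_{North} = 15.875 − 0.3125q_{West}.
At q_{West} = 10: q_{North} = 15.875 − 0.3125·10 = 12.75.

12.75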